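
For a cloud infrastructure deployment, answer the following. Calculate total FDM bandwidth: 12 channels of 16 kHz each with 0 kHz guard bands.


Given: 12 channels, 16 kHz each, guard = 0 kHz
Channel bandwidth = 12 * 16 = 192 kHz
Guard bands = 11 gaps * 0 kHz = 0 kHz
Total = 192 + 0 = 192 kHz

192


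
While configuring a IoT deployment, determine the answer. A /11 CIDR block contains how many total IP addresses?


Given: CIDR prefix /11
Host bits = 32 - 11 = 21
Total addresses = 2^21 = 2097152

2097152


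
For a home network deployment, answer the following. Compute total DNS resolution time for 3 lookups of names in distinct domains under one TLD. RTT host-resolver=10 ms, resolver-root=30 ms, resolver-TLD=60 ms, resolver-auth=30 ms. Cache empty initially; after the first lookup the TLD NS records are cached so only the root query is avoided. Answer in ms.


Lookup 1 (cold cache): local + root + TLD + auth = 10 + 30 + 60 + 30 = 130 ms
Lookups 2..3 (TLD NS cached -> skip root; new domain -> still ask TLD and auth): local + TLD + auth = 10 + 60 + 30 = 100 ms each
Remaining 2 lookups: 2 * 100 = 200 ms
Total = 130 + 200 = 330 ms

330


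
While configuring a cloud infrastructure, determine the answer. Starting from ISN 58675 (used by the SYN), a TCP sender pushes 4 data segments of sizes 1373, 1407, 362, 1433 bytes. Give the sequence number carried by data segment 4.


The SYN occupies sequence number ISN = 58675, so the first data byte is ISN + 1 = 58676.
SEQ of data segment i = (ISN + 1) + sum of payload sizes of segments 1..i-1.
Segment 1: SEQ = 58676, payload = 1373 bytes
Segment 2: SEQ = 60049, payload = 1407 bytes
Segment 3: SEQ = 61456, payload = 362 bytes
Segment 4: SEQ = 61818, payload = 1433 bytes
SEQ of segment 4 = 58676 + 1373 + 1407 + 362 = 61818

61818


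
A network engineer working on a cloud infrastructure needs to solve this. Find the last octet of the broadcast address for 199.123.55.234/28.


Given: IP = 199.123.55.234, prefix = /28
Host bits = 32 - 28 = 4
Network last octet = 234 AND mask = 224
Host part size = 2^4 - 1 = 15
Broadcast last octet = 224 OR 15 = 239

239


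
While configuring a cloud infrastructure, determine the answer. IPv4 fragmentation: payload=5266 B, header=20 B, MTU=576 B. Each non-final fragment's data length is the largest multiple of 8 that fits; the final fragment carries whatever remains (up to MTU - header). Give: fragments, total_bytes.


Max data per non-final fragment = floor((MTU - header)/8)*8 = floor((576 - 20)/8)*8 = floor(556/8)*8 = 552 B
Final fragment needs no 8-byte alignment: it can carry up to MTU - header = 556 B
Non-final fragments needed = ceil((payload - 556) / 552) = ceil(4710/552) = ceil(8.5326) = 9
Number of fragments = 9 + 1 = 10
Fragment sizes (data): 9 * 552 B + 298 B (last, 298 <= 556 OK)
Total bytes sent = payload + n_frags * header = 5266 + 10*20 = 5266 + 200 = 5466 B

10, 5466


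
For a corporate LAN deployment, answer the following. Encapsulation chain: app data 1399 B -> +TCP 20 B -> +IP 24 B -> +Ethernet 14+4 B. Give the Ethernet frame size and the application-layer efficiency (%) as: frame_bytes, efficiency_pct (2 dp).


TCP segment = 1399 + 20 = 1419 B
IP packet = 1419 + 24 = 1443 B
Ethernet frame = 1443 + 14 + 4 = 1461 B
Efficiency = app / frame = 1399 / 1461 = 0.957563 = 95.7563% -> 95.76% (2 dp)

1461, 95.76


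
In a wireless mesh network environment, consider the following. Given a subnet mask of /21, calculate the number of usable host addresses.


Given: subnet mask /21
Host bits = 32 - 21 = 11
Total addresses = 2^11 = 2048
Usable hosts = 2048 - 2 (network + broadcast) = 2046

2046


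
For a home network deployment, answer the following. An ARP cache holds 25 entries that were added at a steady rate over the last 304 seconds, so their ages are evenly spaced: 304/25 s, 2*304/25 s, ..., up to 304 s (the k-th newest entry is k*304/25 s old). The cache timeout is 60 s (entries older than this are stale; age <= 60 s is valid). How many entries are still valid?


Ages are k * 304/25 s for k = 1..25 (spacing = 12.1600 s).
Entry k is valid iff k * 304/25 <= 60 iff k <= 25 * 60 / 304 = 4.9342
n_valid = floor(4.9342) = 4
(n_stale = 25 - 4 = 21)

4


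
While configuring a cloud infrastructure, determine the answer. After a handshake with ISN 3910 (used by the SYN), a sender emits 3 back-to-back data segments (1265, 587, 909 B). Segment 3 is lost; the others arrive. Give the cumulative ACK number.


SYN uses sequence number 3910; first data byte = ISN + 1 = 3911.
Segment 1: SEQ = 3911, len = 1265 B, covers [3911, 5175]
Segment 2: SEQ = 5176, len = 587 B, covers [5176, 5762]
Segment 3: SEQ = 5763, len = 909 B, covers [5763, 6671] [LOST]
In-order data received: bytes [3911, 5762] (segments 1..2).
Segment 3 missing -> gap begins at byte 5763.
Cumulative ACK = next expected in-order byte = 3911 + 1265 + 587 = 5763

5763


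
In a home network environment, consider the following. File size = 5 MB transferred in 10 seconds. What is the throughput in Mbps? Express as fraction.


Given: file = 5 MB, time = 10 s
File in Mb = 5 * 8 = 40 Mb
Throughput = 40 / 10 Mbps
Throughput = 4 Mbps

4


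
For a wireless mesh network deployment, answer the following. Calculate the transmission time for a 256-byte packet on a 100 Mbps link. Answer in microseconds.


Given: packet = 256 bytes, bandwidth = 100 Mbps
Packet in bits = 256 * 8 = 2048 bits
Bandwidth = 100 * 10^6 = 100000000 bps
Time = 2048 / 100000000 seconds
Time in us = 2048 * 10^6 / 100000000 = 20.48

20.48


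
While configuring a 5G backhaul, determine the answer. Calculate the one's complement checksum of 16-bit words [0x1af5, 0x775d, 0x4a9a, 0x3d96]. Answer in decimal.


Given words: [0x1af5, 0x775d, 0x4a9a, 0x3d96]
Step 1: Sum all words
Raw sum = 6901 + 30557 + 19098 + 15766 = 72322
Step 2: Fold carry: (6786 + 1) = 6787
One's complement = ~6787 & 0xFFFF = 58748

58748


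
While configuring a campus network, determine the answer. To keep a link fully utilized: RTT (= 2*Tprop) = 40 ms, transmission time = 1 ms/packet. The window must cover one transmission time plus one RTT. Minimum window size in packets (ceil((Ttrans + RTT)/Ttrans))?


Given: Ttrans = 1 ms, RTT = 40 ms (= 2 * Tprop, Tprop = 20 ms)
Time until first ACK returns = Ttrans + RTT = 1 + 40 = 41 ms
Need W * Ttrans >= Ttrans + RTT  ->  W >= (Ttrans + RTT) / Ttrans
(Ttrans + RTT) / Ttrans = 41 / 1 = 41
W_min = ceil(41) = 41

41


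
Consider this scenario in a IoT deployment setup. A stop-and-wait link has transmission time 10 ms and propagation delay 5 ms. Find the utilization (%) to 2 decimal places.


Given: Ttrans = 10 ms, Tprop = 5 ms
RTT = 2 * Tprop = 2 * 5 = 10 ms
U = Ttrans / (Ttrans + RTT)
U = 10 / (10 + 10)
U = 10 / 20 = 0.5
U% = 50.00%

50.00


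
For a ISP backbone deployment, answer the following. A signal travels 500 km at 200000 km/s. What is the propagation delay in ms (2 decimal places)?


Given: distance = 500 km, speed = 200000 km/s
Delay = distance / speed = 500 / 200000 seconds
Delay in ms = 500 * 1000 / 200000
Delay = 2.5000 ms
Rounded to 2 dp = 2.50 ms

2.50


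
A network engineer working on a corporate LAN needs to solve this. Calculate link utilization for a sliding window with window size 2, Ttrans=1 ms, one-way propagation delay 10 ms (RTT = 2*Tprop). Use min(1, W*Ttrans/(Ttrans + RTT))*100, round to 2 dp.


Given: W = 2, Ttrans = 1 ms, RTT = 20 ms (= 2 * Tprop, Tprop = 10 ms)
Cycle time = Ttrans + RTT = 1 + 20 = 21 ms (first packet sent until its ACK returns)
W * Ttrans = 2 * 1 = 2 ms of sending per cycle
W * Ttrans / (Ttrans + RTT) = 2 / 21 = 0.095238
U = min(1, 0.095238) = 0.095238
U% = 9.52%

9.52


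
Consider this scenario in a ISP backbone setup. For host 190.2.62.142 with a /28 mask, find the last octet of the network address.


Given: IP = 190.2.62.142, prefix = /28
Subnet mask = 255.255.255.240
Last octet of IP: 142
Last octet of mask: 240
Network last octet = 142 AND 240 = 128

128


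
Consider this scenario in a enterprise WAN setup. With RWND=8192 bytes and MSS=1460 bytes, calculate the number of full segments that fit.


Given: RWND = 8192 bytes, MSS = 1460 bytes
Full segments = floor(RWND / MSS)
Full segments = floor(8192 / 1460)
Full segments = floor(5.611) = 5

5


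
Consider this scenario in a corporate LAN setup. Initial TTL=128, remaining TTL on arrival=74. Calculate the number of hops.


Given: initial TTL = 128, received TTL = 74
Hops = initial TTL - received TTL
Hops = 128 - 74 = 54

54


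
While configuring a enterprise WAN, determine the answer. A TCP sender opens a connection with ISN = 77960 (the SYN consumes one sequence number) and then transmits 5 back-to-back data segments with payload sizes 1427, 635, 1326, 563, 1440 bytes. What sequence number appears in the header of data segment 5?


The SYN occupies sequence number ISN = 77960, so the first data byte is ISN + 1 = 77961.
SEQ of data segment i = (ISN + 1) + sum of payload sizes of segments 1..i-1.
Segment 1: SEQ = 77961, payload = 1427 bytes
Segment 2: SEQ = 79388, payload = 635 bytes
Segment 3: SEQ = 80023, payload = 1326 bytes
Segment 4: SEQ = 81349, payload = 563 bytes
Segment 5: SEQ = 81912, payload = 1440 bytes
SEQ of segment 5 = 77961 + 1427 + 635 + 1326 + 563 = 81912

81912


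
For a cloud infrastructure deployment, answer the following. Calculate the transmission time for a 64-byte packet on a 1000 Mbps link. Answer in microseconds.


Given: packet = 64 bytes, bandwidth = 1000 Mbps
Packet in bits = 64 * 8 = 512 bits
Bandwidth = 1000 * 10^6 = 1000000000 bps
Time = 512 / 1000000000 seconds
Time in us = 512 * 10^6 / 1000000000 = 0.512

0.512


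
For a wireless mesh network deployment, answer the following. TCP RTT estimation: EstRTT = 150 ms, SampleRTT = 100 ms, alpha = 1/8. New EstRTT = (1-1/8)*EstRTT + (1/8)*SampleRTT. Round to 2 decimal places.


Given: EstRTT = 150 ms, SampleRTT = 100 ms, alpha = 1/8
New EstRTT = (1 - alpha) * EstRTT + alpha * SampleRTT
(7/8) * 150 = 131.25
(1/8) * 100 = 12.5
New EstRTT = 131.25 + 12.5 = 143.75 ms -> 143.75 ms (2 dp)

143.75


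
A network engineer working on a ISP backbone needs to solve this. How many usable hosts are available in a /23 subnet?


Given: subnet mask /23
Host bits = 32 - 23 = 9
Total addresses = 2^9 = 512
Usable hosts = 512 - 2 (network + broadcast) = 510

510


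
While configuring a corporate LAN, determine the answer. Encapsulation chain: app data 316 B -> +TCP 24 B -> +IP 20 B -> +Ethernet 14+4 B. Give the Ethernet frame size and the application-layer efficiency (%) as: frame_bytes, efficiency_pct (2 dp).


TCP segment = 316 + 24 = 340 B
IP packet = 340 + 20 = 360 B
Ethernet frame = 360 + 14 + 4 = 378 B
Efficiency = app / frame = 316 / 378 = 0.835979 = 83.5979% -> 83.60% (2 dp)

378, 83.60


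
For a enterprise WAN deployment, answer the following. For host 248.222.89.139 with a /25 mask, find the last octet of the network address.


Given: IP = 248.222.89.139, prefix = /25
Subnet mask = 255.255.255.128
Last octet of IP: 139
Last octet of mask: 128
Network last octet = 139 AND 128 = 128

128


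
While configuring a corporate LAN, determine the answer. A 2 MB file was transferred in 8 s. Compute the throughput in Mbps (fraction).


Given: file = 2 MB, time = 8 s
File in Mb = 2 * 8 = 16 Mb
Throughput = 16 / 8 Mbps
Throughput = 2 Mbps

2


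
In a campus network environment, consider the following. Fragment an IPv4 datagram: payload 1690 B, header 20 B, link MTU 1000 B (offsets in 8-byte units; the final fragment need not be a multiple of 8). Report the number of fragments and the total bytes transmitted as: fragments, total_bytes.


Max data per non-final fragment = floor((MTU - header)/8)*8 = floor((1000 - 20)/8)*8 = floor(980/8)*8 = 976 B
Final fragment needs no 8-byte alignment: it can carry up to MTU - header = 980 B
Non-final fragments needed = ceil((payload - 980) / 976) = ceil(710/976) = ceil(0.7275) = 1
Number of fragments = 1 + 1 = 2
Fragment sizes (data): 1 * 976 B + 714 B (last, 714 <= 980 OK)
Total bytes sent = payload + n_frags * header = 1690 + 2*20 = 1690 + 40 = 1730 B

2, 1730


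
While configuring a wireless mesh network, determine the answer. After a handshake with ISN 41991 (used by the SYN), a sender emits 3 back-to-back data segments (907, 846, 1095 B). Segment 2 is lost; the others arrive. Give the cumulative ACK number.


SYN uses sequence number 41991; first data byte = ISN + 1 = 41992.
Segment 1: SEQ = 41992, len = 907 B, covers [41992, 42898]
Segment 2: SEQ = 42899, len = 846 B, covers [42899, 43744] [LOST]
Segment 3: SEQ = 43745, len = 1095 B, covers [43745, 44839]
In-order data received: bytes [41992, 42898] (segments 1..1).
Segment 2 missing -> gap begins at byte 42899; later segments buffered out of order.
Cumulative ACK = next expected in-order byte = 41992 + 907 = 42899

42899


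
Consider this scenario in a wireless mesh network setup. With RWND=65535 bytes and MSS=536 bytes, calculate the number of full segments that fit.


Given: RWND = 65535 bytes, MSS = 536 bytes
Full segments = floor(RWND / MSS)
Full segments = floor(65535 / 536)
Full segments = floor(122.2668) = 122

122


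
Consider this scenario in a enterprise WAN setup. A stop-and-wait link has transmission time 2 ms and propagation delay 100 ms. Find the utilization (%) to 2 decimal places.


Given: Ttrans = 2 ms, Tprop = 100 ms
RTT = 2 * Tprop = 2 * 100 = 200 ms
U = Ttrans / (Ttrans + RTT)
U = 2 / (2 + 200)
U = 2 / 202 = 0.009901
U% = 0.99%

0.99


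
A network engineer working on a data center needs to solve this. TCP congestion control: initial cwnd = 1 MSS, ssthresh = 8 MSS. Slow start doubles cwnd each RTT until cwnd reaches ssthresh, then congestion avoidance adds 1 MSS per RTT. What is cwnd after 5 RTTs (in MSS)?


RTT 0: cwnd = 1 MSS (initial)
RTT 1: cwnd = 2 MSS (slow start, doubled)
RTT 2: cwnd = 4 MSS (slow start, doubled)
RTT 3: cwnd = 8 MSS (slow start, doubled)
RTT 4: cwnd = 9 MSS (congestion avoidance, +1)
RTT 5: cwnd = 10 MSS (congestion avoidance, +1)

10


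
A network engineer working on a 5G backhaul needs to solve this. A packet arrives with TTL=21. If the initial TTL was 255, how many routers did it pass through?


Given: initial TTL = 255, received TTL = 21
Hops = initial TTL - received TTL
Hops = 255 - 21 = 234

234


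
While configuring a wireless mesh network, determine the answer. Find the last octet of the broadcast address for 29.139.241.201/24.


Given: IP = 29.139.241.201, prefix = /24
Host bits = 32 - 24 = 8
Network last octet = 201 AND mask = 0
Host part size = 2^8 - 1 = 255
Broadcast last octet = 0 OR 255 = 255

255


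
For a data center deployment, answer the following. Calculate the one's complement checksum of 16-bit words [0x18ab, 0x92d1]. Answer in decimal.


Given words: [0x18ab, 0x92d1]
Step 1: Sum all words
Raw sum = 6315 + 37585 = 43900
One's complement = ~43900 & 0xFFFF = 21635

21635


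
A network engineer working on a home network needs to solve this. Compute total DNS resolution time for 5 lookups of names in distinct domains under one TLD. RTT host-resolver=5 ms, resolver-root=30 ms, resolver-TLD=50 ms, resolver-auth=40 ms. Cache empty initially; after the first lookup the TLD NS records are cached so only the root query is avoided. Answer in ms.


Lookup 1 (cold cache): local + root + TLD + auth = 5 + 30 + 50 + 40 = 125 ms
Lookups 2..5 (TLD NS cached -> skip root; new domain -> still ask TLD and auth): local + TLD + auth = 5 + 50 + 40 = 95 ms each
Remaining 4 lookups: 4 * 95 = 380 ms
Total = 125 + 380 = 505 ms

505


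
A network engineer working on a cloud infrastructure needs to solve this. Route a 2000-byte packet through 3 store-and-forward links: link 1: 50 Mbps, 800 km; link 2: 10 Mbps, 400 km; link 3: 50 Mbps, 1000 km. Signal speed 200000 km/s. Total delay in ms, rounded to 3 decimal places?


Packet = 2000 bytes = 16000 bits. Store-and-forward: sum (t_trans + t_prop) per link.
Link 1: t_trans = 16000/(50*10^6) s = 0.3200 ms; t_prop = 800/200000 s = 4.0000 ms; subtotal = 4.3200 ms
Link 2: t_trans = 16000/(10*10^6) s = 1.6000 ms; t_prop = 400/200000 s = 2.0000 ms; subtotal = 3.6000 ms
Link 3: t_trans = 16000/(50*10^6) s = 0.3200 ms; t_prop = 1000/200000 s = 5.0000 ms; subtotal = 5.3200 ms
End-to-end = 4.3200 + 3.6000 + 5.3200 = 13.2400 ms -> 13.240 ms (3 dp)

13.240


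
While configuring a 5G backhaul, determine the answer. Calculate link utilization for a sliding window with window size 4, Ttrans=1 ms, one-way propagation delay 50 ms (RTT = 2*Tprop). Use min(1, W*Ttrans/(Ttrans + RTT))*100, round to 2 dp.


Given: W = 4, Ttrans = 1 ms, RTT = 100 ms (= 2 * Tprop, Tprop = 50 ms)
Cycle time = Ttrans + RTT = 1 + 100 = 101 ms (first packet sent until its ACK returns)
W * Ttrans = 4 * 1 = 4 ms of sending per cycle
W * Ttrans / (Ttrans + RTT) = 4 / 101 = 0.039604
U = min(1, 0.039604) = 0.039604
U% = 3.96%

3.96


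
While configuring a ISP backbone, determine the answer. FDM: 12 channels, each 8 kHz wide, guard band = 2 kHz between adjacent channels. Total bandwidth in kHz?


Given: 12 channels, 8 kHz each, guard = 2 kHz
Channel bandwidth = 12 * 8 = 96 kHz
Guard bands = 11 gaps * 2 kHz = 22 kHz
Total = 96 + 22 = 118 kHz

118


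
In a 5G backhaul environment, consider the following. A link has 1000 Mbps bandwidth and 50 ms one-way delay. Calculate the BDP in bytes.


Given: bandwidth = 1000 Mbps, delay = 50 ms
BDP in bits = 1000 * 10^6 * 50 / 1000
BDP in bits = 50000000
BDP in bytes = 50000000 / 8 = 6250000

6250000


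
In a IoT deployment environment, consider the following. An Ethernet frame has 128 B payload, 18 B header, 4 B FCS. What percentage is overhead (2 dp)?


Given: payload = 128 B, header = 18 B, trailer = 4 B
Overhead bytes = header + trailer = 18 + 4 = 22
Total frame = payload + overhead = 128 + 22 = 150
Overhead % = 22 / 150 * 100 = 14.6667% -> 14.67% (2 dp)

14.67


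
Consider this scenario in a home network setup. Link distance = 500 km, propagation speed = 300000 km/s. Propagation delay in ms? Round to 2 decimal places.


Given: distance = 500 km, speed = 300000 km/s
Delay = distance / speed = 500 / 300000 seconds
Delay in ms = 500 * 1000 / 300000
Delay = 1.6667 ms
Rounded to 2 dp = 1.67 ms

1.67


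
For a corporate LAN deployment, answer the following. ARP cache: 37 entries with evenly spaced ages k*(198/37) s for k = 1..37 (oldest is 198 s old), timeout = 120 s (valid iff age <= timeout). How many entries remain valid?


Ages are k * 198/37 s for k = 1..37 (spacing = 5.3514 s).
Entry k is valid iff k * 198/37 <= 120 iff k <= 37 * 120 / 198 = 22.4242
n_valid = floor(22.4242) = 22
(n_stale = 37 - 22 = 15)

22


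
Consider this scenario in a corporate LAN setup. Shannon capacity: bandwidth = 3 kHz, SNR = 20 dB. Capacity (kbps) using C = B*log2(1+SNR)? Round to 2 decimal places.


Given: B = 3 kHz, SNR = 20 dB
SNR linear = 10^(20/10) = 100
1 + SNR = 101
log2(101) = 6.6582114828
C = 3 * 1000 * 6.6582114828 = 19974.6344 bps
C = 19.974634 kbps -> 19.97 kbps (2 dp)

19.97


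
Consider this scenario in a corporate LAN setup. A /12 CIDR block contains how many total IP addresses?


Given: CIDR prefix /12
Host bits = 32 - 12 = 20
Total addresses = 2^20 = 1048576

1048576


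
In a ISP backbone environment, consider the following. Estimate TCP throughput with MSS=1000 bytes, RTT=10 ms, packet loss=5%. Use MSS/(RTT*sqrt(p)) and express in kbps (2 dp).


Given: MSS = 1000 bytes, RTT = 10 ms, loss = 5%
RTT in seconds = 10 / 1000 = 0.01
Loss rate = 5% = 0.05
sqrt(loss) = sqrt(0.05) = 0.223606797750
Throughput (bytes/s) = 1000 / (0.01 * 0.223606797750) = 447213.5955
Throughput (kbps) = 447213.5955 * 8 / 1000 = 3577.708764 -> 3577.71 kbps (2 dp)

3577.71


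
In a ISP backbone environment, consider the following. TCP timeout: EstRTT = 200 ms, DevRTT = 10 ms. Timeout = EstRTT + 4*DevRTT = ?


Given: EstRTT = 200 ms, DevRTT = 10 ms
Timeout = EstRTT + 4 * DevRTT
4 * DevRTT = 4 * 10 = 40
Timeout = 200 + 40 = 240 ms

240


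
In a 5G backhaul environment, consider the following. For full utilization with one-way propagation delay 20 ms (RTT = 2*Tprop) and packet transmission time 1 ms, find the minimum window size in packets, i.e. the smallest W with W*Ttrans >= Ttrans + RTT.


Given: Ttrans = 1 ms, RTT = 40 ms (= 2 * Tprop, Tprop = 20 ms)
Time until first ACK returns = Ttrans + RTT = 1 + 40 = 41 ms
Need W * Ttrans >= Ttrans + RTT  ->  W >= (Ttrans + RTT) / Ttrans
(Ttrans + RTT) / Ttrans = 41 / 1 = 41
W_min = ceil(41) = 41

41


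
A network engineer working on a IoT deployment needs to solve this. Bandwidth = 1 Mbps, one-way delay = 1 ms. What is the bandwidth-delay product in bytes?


Given: bandwidth = 1 Mbps, delay = 1 ms
BDP in bits = 1 * 10^6 * 1 / 1000
BDP in bits = 1000
BDP in bytes = 1000 / 8 = 125

125


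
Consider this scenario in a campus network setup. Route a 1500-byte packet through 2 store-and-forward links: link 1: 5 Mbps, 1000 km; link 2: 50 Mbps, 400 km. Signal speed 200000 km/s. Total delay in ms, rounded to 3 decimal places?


Packet = 1500 bytes = 12000 bits. Store-and-forward: sum (t_trans + t_prop) per link.
Link 1: t_trans = 12000/(5*10^6) s = 2.4000 ms; t_prop = 1000/200000 s = 5.0000 ms; subtotal = 7.4000 ms
Link 2: t_trans = 12000/(50*10^6) s = 0.2400 ms; t_prop = 400/200000 s = 2.0000 ms; subtotal = 2.2400 ms
End-to-end = 7.4000 + 2.2400 = 9.6400 ms -> 9.640 ms (3 dp)

9.640


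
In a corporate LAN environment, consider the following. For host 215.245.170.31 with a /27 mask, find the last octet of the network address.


Given: IP = 215.245.170.31, prefix = /27
Subnet mask = 255.255.255.224
Last octet of IP: 31
Last octet of mask: 224
Network last octet = 31 AND 224 = 0

0


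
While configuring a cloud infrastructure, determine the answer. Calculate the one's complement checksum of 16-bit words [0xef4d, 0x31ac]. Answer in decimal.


Given words: [0xef4d, 0x31ac]
Step 1: Sum all words
Raw sum = 61261 + 12716 = 73977
Step 2: Fold carry: (8441 + 1) = 8442
One's complement = ~8442 & 0xFFFF = 57093

57093


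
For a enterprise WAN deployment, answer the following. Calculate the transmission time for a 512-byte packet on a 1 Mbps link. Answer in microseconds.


Given: packet = 512 bytes, bandwidth = 1 Mbps
Packet in bits = 512 * 8 = 4096 bits
Bandwidth = 1 * 10^6 = 1000000 bps
Time = 4096 / 1000000 seconds
Time in us = 4096 * 10^6 / 1000000 = 4096

4096


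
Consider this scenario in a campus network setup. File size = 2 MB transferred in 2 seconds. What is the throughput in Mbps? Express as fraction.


Given: file = 2 MB, time = 2 s
File in Mb = 2 * 8 = 16 Mb
Throughput = 16 / 2 Mbps
Throughput = 8 Mbps

8


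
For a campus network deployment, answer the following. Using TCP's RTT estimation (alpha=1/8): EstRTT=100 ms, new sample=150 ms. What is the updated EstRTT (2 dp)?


Given: EstRTT = 100 ms, SampleRTT = 150 ms, alpha = 1/8
New EstRTT = (1 - alpha) * EstRTT + alpha * SampleRTT
(7/8) * 100 = 87.5
(1/8) * 150 = 18.75
New EstRTT = 87.5 + 18.75 = 106.25 ms -> 106.25 ms (2 dp)

106.25


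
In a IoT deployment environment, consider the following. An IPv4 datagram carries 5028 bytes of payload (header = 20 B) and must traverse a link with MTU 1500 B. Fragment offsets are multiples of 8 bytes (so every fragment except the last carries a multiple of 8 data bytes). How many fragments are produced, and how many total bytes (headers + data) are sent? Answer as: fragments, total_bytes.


Max data per non-final fragment = floor((MTU - header)/8)*8 = floor((1500 - 20)/8)*8 = floor(1480/8)*8 = 1480 B
Final fragment needs no 8-byte alignment: it can carry up to MTU - header = 1480 B
Non-final fragments needed = ceil((payload - 1480) / 1480) = ceil(3548/1480) = ceil(2.3973) = 3
Number of fragments = 3 + 1 = 4
Fragment sizes (data): 3 * 1480 B + 588 B (last, 588 <= 1480 OK)
Total bytes sent = payload + n_frags * header = 5028 + 4*20 = 5028 + 80 = 5108 B

4, 5108


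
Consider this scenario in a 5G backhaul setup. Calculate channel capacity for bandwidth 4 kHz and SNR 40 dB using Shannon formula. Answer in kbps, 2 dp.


Given: B = 4 kHz, SNR = 40 dB
SNR linear = 10^(40/10) = 10000
1 + SNR = 10001
log2(10001) = 13.2878566418
C = 4 * 1000 * 13.2878566418 = 53151.4266 bps
C = 53.151427 kbps -> 53.15 kbps (2 dp)

53.15


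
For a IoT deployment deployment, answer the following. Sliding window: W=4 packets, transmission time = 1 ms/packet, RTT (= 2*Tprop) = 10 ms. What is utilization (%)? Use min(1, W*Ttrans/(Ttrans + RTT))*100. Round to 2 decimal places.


Given: W = 4, Ttrans = 1 ms, RTT = 10 ms (= 2 * Tprop, Tprop = 5 ms)
Cycle time = Ttrans + RTT = 1 + 10 = 11 ms (first packet sent until its ACK returns)
W * Ttrans = 4 * 1 = 4 ms of sending per cycle
W * Ttrans / (Ttrans + RTT) = 4 / 11 = 0.363636
U = min(1, 0.363636) = 0.363636
U% = 36.36%

36.36


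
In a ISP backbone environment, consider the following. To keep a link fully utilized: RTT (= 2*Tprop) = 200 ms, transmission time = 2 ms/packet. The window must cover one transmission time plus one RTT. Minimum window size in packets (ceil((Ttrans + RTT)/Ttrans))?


Given: Ttrans = 2 ms, RTT = 200 ms (= 2 * Tprop, Tprop = 100 ms)
Time until first ACK returns = Ttrans + RTT = 2 + 200 = 202 ms
Need W * Ttrans >= Ttrans + RTT  ->  W >= (Ttrans + RTT) / Ttrans
(Ttrans + RTT) / Ttrans = 202 / 2 = 101
W_min = ceil(101) = 101

101


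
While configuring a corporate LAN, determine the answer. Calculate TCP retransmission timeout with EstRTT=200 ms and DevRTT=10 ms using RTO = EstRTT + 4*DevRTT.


Given: EstRTT = 200 ms, DevRTT = 10 ms
Timeout = EstRTT + 4 * DevRTT
4 * DevRTT = 4 * 10 = 40
Timeout = 200 + 40 = 240 ms

240


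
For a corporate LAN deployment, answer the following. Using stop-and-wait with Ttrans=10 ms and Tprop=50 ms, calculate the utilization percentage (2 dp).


Given: Ttrans = 10 ms, Tprop = 50 ms
RTT = 2 * Tprop = 2 * 50 = 100 ms
U = Ttrans / (Ttrans + RTT)
U = 10 / (10 + 100)
U = 10 / 110 = 0.090909
U% = 9.09%

9.09


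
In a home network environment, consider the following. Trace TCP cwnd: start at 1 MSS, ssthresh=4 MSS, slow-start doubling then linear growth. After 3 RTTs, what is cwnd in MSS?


RTT 0: cwnd = 1 MSS (initial)
RTT 1: cwnd = 2 MSS (slow start, doubled)
RTT 2: cwnd = 4 MSS (slow start, doubled)
RTT 3: cwnd = 5 MSS (congestion avoidance, +1)

5


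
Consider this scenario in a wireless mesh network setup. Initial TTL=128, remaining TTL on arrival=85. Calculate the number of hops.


Given: initial TTL = 128, received TTL = 85
Hops = initial TTL - received TTL
Hops = 128 - 85 = 43

43


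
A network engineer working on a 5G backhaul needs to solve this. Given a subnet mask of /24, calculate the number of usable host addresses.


Given: subnet mask /24
Host bits = 32 - 24 = 8
Total addresses = 2^8 = 256
Usable hosts = 256 - 2 (network + broadcast) = 254

254


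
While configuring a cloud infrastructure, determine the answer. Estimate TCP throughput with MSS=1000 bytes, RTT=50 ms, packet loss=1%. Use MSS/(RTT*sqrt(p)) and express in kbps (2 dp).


Given: MSS = 1000 bytes, RTT = 50 ms, loss = 1%
RTT in seconds = 50 / 1000 = 0.05
Loss rate = 1% = 0.01
sqrt(loss) = sqrt(0.01) = 0.1
Throughput (bytes/s) = 1000 / (0.05 * 0.1) = 200000.0000
Throughput (kbps) = 200000.0000 * 8 / 1000 = 1600.000000 -> 1600.00 kbps (2 dp)

1600.00


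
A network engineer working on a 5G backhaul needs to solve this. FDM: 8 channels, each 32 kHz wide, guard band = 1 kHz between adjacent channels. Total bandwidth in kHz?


Given: 8 channels, 32 kHz each, guard = 1 kHz
Channel bandwidth = 8 * 32 = 256 kHz
Guard bands = 7 gaps * 1 kHz = 7 kHz
Total = 256 + 7 = 263 kHz

263


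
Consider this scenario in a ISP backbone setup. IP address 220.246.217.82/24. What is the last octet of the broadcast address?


Given: IP = 220.246.217.82, prefix = /24
Host bits = 32 - 24 = 8
Network last octet = 82 AND mask = 0
Host part size = 2^8 - 1 = 255
Broadcast last octet = 0 OR 255 = 255

255


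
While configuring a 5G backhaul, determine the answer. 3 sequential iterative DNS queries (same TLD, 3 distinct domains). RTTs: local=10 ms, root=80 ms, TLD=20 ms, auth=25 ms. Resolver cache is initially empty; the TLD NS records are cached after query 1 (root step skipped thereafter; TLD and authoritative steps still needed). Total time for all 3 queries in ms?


Lookup 1 (cold cache): local + root + TLD + auth = 10 + 80 + 20 + 25 = 135 ms
Lookups 2..3 (TLD NS cached -> skip root; new domain -> still ask TLD and auth): local + TLD + auth = 10 + 20 + 25 = 55 ms each
Remaining 2 lookups: 2 * 55 = 110 ms
Total = 135 + 110 = 245 ms

245


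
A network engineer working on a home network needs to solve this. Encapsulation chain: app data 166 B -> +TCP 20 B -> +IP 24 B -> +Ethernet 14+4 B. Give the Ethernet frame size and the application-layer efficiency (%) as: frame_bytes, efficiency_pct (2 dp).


TCP segment = 166 + 20 = 186 B
IP packet = 186 + 24 = 210 B
Ethernet frame = 210 + 14 + 4 = 228 B
Efficiency = app / frame = 166 / 228 = 0.728070 = 72.8070% -> 72.81% (2 dp)

228, 72.81


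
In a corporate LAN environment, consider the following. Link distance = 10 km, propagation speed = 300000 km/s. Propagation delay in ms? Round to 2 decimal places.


Given: distance = 10 km, speed = 300000 km/s
Delay = distance / speed = 10 / 300000 seconds
Delay in ms = 10 * 1000 / 300000
Delay = 0.0333 ms
Rounded to 2 dp = 0.03 ms

0.03


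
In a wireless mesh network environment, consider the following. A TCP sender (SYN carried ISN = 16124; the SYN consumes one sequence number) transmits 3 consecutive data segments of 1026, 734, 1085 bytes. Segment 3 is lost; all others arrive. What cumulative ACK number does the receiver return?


SYN uses sequence number 16124; first data byte = ISN + 1 = 16125.
Segment 1: SEQ = 16125, len = 1026 B, covers [16125, 17150]
Segment 2: SEQ = 17151, len = 734 B, covers [17151, 17884]
Segment 3: SEQ = 17885, len = 1085 B, covers [17885, 18969] [LOST]
In-order data received: bytes [16125, 17884] (segments 1..2).
Segment 3 missing -> gap begins at byte 17885.
Cumulative ACK = next expected in-order byte = 16125 + 1026 + 734 = 17885

17885


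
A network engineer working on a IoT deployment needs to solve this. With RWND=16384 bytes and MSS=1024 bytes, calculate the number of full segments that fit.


Given: RWND = 16384 bytes, MSS = 1024 bytes
Full segments = floor(RWND / MSS)
Full segments = floor(16384 / 1024)
Full segments = floor(16.0) = 16

16


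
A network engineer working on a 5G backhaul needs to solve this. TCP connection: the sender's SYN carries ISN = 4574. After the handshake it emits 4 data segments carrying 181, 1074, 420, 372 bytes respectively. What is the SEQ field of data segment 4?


The SYN occupies sequence number ISN = 4574, so the first data byte is ISN + 1 = 4575.
SEQ of data segment i = (ISN + 1) + sum of payload sizes of segments 1..i-1.
Segment 1: SEQ = 4575, payload = 181 bytes
Segment 2: SEQ = 4756, payload = 1074 bytes
Segment 3: SEQ = 5830, payload = 420 bytes
Segment 4: SEQ = 6250, payload = 372 bytes
SEQ of segment 4 = 4575 + 181 + 1074 + 420 = 6250

6250


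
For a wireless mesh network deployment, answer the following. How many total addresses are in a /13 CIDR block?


Given: CIDR prefix /13
Host bits = 32 - 13 = 19
Total addresses = 2^19 = 524288

524288


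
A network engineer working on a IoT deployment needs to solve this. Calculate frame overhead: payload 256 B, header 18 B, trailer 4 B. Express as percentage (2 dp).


Given: payload = 256 B, header = 18 B, trailer = 4 B
Overhead bytes = header + trailer = 18 + 4 = 22
Total frame = payload + overhead = 256 + 22 = 278
Overhead % = 22 / 278 * 100 = 7.9137% -> 7.91% (2 dp)

7.91


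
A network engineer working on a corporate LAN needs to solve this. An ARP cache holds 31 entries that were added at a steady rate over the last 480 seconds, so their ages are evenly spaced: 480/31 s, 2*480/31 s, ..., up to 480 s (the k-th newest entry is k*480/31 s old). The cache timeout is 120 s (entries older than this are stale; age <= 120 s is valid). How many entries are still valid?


Ages are k * 480/31 s for k = 1..31 (spacing = 15.4839 s).
Entry k is valid iff k * 480/31 <= 120 iff k <= 31 * 120 / 480 = 7.7500
n_valid = floor(7.7500) = 7
(n_stale = 31 - 7 = 24)

7


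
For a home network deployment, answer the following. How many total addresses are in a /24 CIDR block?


Given: CIDR prefix /24
Host bits = 32 - 24 = 8
Total addresses = 2^8 = 256

256


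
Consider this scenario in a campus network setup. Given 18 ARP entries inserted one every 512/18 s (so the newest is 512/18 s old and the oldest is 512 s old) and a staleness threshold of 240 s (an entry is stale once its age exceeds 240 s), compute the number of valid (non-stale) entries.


Ages are k * 512/18 s for k = 1..18 (spacing = 28.4444 s).
Entry k is valid iff k * 512/18 <= 240 iff k <= 18 * 240 / 512 = 8.4375
n_valid = floor(8.4375) = 8
(n_stale = 18 - 8 = 10)

8


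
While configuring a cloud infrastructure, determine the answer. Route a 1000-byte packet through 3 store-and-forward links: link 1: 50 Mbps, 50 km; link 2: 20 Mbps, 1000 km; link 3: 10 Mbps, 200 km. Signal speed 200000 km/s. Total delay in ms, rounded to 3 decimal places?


Packet = 1000 bytes = 8000 bits. Store-and-forward: sum (t_trans + t_prop) per link.
Link 1: t_trans = 8000/(50*10^6) s = 0.1600 ms; t_prop = 50/200000 s = 0.2500 ms; subtotal = 0.4100 ms
Link 2: t_trans = 8000/(20*10^6) s = 0.4000 ms; t_prop = 1000/200000 s = 5.0000 ms; subtotal = 5.4000 ms
Link 3: t_trans = 8000/(10*10^6) s = 0.8000 ms; t_prop = 200/200000 s = 1.0000 ms; subtotal = 1.8000 ms
End-to-end = 0.4100 + 5.4000 + 1.8000 = 7.6100 ms -> 7.610 ms (3 dp)

7.610


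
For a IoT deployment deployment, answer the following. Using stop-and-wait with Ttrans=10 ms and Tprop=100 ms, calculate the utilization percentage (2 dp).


Given: Ttrans = 10 ms, Tprop = 100 ms
RTT = 2 * Tprop = 2 * 100 = 200 ms
U = Ttrans / (Ttrans + RTT)
U = 10 / (10 + 200)
U = 10 / 210 = 0.047619
U% = 4.76%

4.76


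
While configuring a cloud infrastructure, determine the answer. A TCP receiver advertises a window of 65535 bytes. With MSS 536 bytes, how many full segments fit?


Given: RWND = 65535 bytes, MSS = 536 bytes
Full segments = floor(RWND / MSS)
Full segments = floor(65535 / 536)
Full segments = floor(122.2668) = 122

122


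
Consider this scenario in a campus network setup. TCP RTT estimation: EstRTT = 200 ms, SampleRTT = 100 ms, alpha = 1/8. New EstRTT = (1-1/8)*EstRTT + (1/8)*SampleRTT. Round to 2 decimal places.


Given: EstRTT = 200 ms, SampleRTT = 100 ms, alpha = 1/8
New EstRTT = (1 - alpha) * EstRTT + alpha * SampleRTT
(7/8) * 200 = 175
(1/8) * 100 = 12.5
New EstRTT = 175 + 12.5 = 187.5 ms -> 187.50 ms (2 dp)

187.50


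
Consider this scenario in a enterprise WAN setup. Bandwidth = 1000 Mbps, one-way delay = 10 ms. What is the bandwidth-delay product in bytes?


Given: bandwidth = 1000 Mbps, delay = 10 ms
BDP in bits = 1000 * 10^6 * 10 / 1000
BDP in bits = 10000000
BDP in bytes = 10000000 / 8 = 1250000

1250000


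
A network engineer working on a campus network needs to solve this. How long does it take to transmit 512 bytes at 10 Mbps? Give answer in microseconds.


Given: packet = 512 bytes, bandwidth = 10 Mbps
Packet in bits = 512 * 8 = 4096 bits
Bandwidth = 10 * 10^6 = 10000000 bps
Time = 4096 / 10000000 seconds
Time in us = 4096 * 10^6 / 10000000 = 409.6

409.6


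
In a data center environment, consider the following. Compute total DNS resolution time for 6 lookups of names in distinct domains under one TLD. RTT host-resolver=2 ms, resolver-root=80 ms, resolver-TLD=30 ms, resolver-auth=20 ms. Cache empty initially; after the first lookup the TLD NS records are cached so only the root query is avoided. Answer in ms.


Lookup 1 (cold cache): local + root + TLD + auth = 2 + 80 + 30 + 20 = 132 ms
Lookups 2..6 (TLD NS cached -> skip root; new domain -> still ask TLD and auth): local + TLD + auth = 2 + 30 + 20 = 52 ms each
Remaining 5 lookups: 5 * 52 = 260 ms
Total = 132 + 260 = 392 ms

392


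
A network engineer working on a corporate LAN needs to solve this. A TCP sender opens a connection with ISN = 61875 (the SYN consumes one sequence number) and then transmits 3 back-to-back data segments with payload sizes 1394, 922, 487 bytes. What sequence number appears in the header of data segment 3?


The SYN occupies sequence number ISN = 61875, so the first data byte is ISN + 1 = 61876.
SEQ of data segment i = (ISN + 1) + sum of payload sizes of segments 1..i-1.
Segment 1: SEQ = 61876, payload = 1394 bytes
Segment 2: SEQ = 63270, payload = 922 bytes
Segment 3: SEQ = 64192, payload = 487 bytes
SEQ of segment 3 = 61876 + 1394 + 922 = 64192

64192


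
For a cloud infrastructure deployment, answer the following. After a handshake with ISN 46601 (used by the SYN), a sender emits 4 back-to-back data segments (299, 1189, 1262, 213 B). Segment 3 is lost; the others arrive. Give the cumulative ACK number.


SYN uses sequence number 46601; first data byte = ISN + 1 = 46602.
Segment 1: SEQ = 46602, len = 299 B, covers [46602, 46900]
Segment 2: SEQ = 46901, len = 1189 B, covers [46901, 48089]
Segment 3: SEQ = 48090, len = 1262 B, covers [48090, 49351] [LOST]
Segment 4: SEQ = 49352, len = 213 B, covers [49352, 49564]
In-order data received: bytes [46602, 48089] (segments 1..2).
Segment 3 missing -> gap begins at byte 48090; later segments buffered out of order.
Cumulative ACK = next expected in-order byte = 46602 + 299 + 1189 = 48090

48090


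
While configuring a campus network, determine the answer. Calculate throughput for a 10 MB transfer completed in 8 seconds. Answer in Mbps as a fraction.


Given: file = 10 MB, time = 8 s
File in Mb = 10 * 8 = 80 Mb
Throughput = 80 / 8 Mbps
Throughput = 10 Mbps

10


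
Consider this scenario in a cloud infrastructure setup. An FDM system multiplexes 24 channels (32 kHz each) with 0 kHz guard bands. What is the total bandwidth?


Given: 24 channels, 32 kHz each, guard = 0 kHz
Channel bandwidth = 24 * 32 = 768 kHz
Guard bands = 23 gaps * 0 kHz = 0 kHz
Total = 768 + 0 = 768 kHz

768


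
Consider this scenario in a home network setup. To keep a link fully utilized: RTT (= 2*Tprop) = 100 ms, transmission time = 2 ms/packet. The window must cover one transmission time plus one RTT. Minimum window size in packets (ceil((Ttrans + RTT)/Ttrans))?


Given: Ttrans = 2 ms, RTT = 100 ms (= 2 * Tprop, Tprop = 50 ms)
Time until first ACK returns = Ttrans + RTT = 2 + 100 = 102 ms
Need W * Ttrans >= Ttrans + RTT  ->  W >= (Ttrans + RTT) / Ttrans
(Ttrans + RTT) / Ttrans = 102 / 2 = 51
W_min = ceil(51) = 51

51


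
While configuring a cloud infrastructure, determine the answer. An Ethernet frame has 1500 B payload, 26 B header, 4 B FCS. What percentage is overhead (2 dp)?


Given: payload = 1500 B, header = 26 B, trailer = 4 B
Overhead bytes = header + trailer = 26 + 4 = 30
Total frame = payload + overhead = 1500 + 30 = 1530
Overhead % = 30 / 1530 * 100 = 1.9608% -> 1.96% (2 dp)

1.96


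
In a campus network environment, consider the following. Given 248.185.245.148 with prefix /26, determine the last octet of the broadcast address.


Given: IP = 248.185.245.148, prefix = /26
Host bits = 32 - 26 = 6
Network last octet = 148 AND mask = 128
Host part size = 2^6 - 1 = 63
Broadcast last octet = 128 OR 63 = 191

191


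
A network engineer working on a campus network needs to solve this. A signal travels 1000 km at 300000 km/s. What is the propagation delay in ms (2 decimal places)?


Given: distance = 1000 km, speed = 300000 km/s
Delay = distance / speed = 1000 / 300000 seconds
Delay in ms = 1000 * 1000 / 300000
Delay = 3.3333 ms
Rounded to 2 dp = 3.33 ms

3.33


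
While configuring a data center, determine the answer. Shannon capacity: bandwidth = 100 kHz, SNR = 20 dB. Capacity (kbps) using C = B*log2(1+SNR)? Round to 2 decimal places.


Given: B = 100 kHz, SNR = 20 dB
SNR linear = 10^(20/10) = 100
1 + SNR = 101
log2(101) = 6.6582114828
C = 100 * 1000 * 6.6582114828 = 665821.1483 bps
C = 665.821148 kbps -> 665.82 kbps (2 dp)

665.82
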